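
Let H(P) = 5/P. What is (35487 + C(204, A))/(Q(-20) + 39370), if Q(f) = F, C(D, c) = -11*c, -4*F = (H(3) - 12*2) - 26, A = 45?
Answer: 419904/472585 ≈ 0.88853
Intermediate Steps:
F = 145/12 (F = -((5/3 - 12*2) - 26)/4 = -((5*(1/3) - 24) - 26)/4 = -((5/3 - 24) - 26)/4 = -(-67/3 - 26)/4 = -1/4*(-145/3) = 145/12 ≈ 12.083)
Q(f) = 145/12
(35487 + C(204, A))/(Q(-20) + 39370) = (35487 - 11*45)/(145/12 + 39370) = (35487 - 495)/(472585/12) = 34992*(12/472585) = 419904/472585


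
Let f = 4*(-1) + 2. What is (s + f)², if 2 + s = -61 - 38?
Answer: 10609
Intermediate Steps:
f = -2 (f = -4 + 2 = -2)
s = -101 (s = -2 + (-61 - 38) = -2 - 99 = -101)
(s + f)² = (-101 - 2)² = (-103)² = 10609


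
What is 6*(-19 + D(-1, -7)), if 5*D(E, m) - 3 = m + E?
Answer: -120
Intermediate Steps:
D(E, m) = ⅗ + E/5 + m/5 (D(E, m) = ⅗ + (m + E)/5 = ⅗ + (E + m)/5 = ⅗ + (E/5 + m/5) = ⅗ + E/5 + m/5)
6*(-19 + D(-1, -7)) = 6*(-19 + (⅗ + (⅕)*(-1) + (⅕)*(-7))) = 6*(-19 + (⅗ - ⅕ - 7/5)) = 6*(-19 - 1) = 6*(-20) = -120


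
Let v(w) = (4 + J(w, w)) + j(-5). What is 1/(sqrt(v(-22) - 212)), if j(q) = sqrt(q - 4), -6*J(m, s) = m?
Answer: sqrt(3)/sqrt(-613 + 9*I) ≈ 0.00051348 - 0.069951*I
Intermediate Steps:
J(m, s) = -m/6
j(q) = sqrt(-4 + q)
v(w) = 4 + 3*I - w/6 (v(w) = (4 - w/6) + sqrt(-4 - 5) = (4 - w/6) + sqrt(-9) = (4 - w/6) + 3*I = 4 + 3*I - w/6)
1/(sqrt(v(-22) - 212)) = 1/(sqrt((4 + 3*I - 1/6*(-22)) - 212)) = 1/(sqrt((4 + 3*I + 11/3) - 212)) = 1/(sqrt((23/3 + 3*I) - 212)) = 1/(sqrt(-613/3 + 3*I)) = 1/sqrt(-613/3 + 3*I)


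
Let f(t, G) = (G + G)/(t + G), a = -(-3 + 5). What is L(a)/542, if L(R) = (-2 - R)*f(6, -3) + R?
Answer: -1/271 ≈ -0.0036900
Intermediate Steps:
a = -2 (a = -1*2 = -2)
f(t, G) = 2*G/(G + t) (f(t, G) = (2*G)/(G + t) = 2*G/(G + t))
L(R) = 4 + 3*R (L(R) = (-2 - R)*(2*(-3)/(-3 + 6)) + R = (-2 - R)*(2*(-3)/3) + R = (-2 - R)*(2*(-3)*(⅓)) + R = (-2 - R)*(-2) + R = (4 + 2*R) + R = 4 + 3*R)
L(a)/542 = (4 + 3*(-2))/542 = (4 - 6)*(1/542) = -2*1/542 = -1/271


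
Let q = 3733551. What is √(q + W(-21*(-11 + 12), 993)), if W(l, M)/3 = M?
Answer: 9*√46130 ≈ 1933.0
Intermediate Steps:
W(l, M) = 3*M
√(q + W(-21*(-11 + 12), 993)) = √(3733551 + 3*993) = √(3733551 + 2979) = √3736530 = 9*√46130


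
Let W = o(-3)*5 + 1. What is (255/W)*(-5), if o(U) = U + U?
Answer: 1275/29 ≈ 43.966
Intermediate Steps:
o(U) = 2*U
W = -29 (W = (2*(-3))*5 + 1 = -6*5 + 1 = -30 + 1 = -29)
(255/W)*(-5) = (255/(-29))*(-5) = (255*(-1/29))*(-5) = -255/29*(-5) = 1275/29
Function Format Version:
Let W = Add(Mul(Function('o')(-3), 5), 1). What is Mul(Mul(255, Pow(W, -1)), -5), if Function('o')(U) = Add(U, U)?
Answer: Rational(1275, 29) ≈ 43.966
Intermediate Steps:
Function('o')(U) = Mul(2, U)
W = -29 (W = Add(Mul(Mul(2, -3), 5), 1) = Add(Mul(-6, 5), 1) = Add(-30, 1) = -29)
Mul(Mul(255, Pow(W, -1)), -5) = Mul(Mul(255, Pow(-29, -1)), -5) = Mul(Mul(255, Rational(-1, 29)), -5) = Mul(Rational(-255, 29), -5) = Rational(1275, 29)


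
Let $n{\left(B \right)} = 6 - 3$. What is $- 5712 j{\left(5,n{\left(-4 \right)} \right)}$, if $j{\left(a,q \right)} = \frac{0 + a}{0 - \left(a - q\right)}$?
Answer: $14280$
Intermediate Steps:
$n{\left(B \right)} = 3$ ($n{\left(B \right)} = 6 - 3 = 3$)
$j{\left(a,q \right)} = \frac{a}{q - a}$
$- 5712 j{\left(5,n{\left(-4 \right)} \right)} = - 5712 \frac{5}{3 - 5} = - 5712 \frac{5}{-2} = - 5712 \cdot 5 \left(- \frac{1}{2}\right) = \left(-5712\right) \left(- \frac{5}{2}\right) = 14280$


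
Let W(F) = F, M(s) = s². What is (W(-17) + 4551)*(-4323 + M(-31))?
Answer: -15243308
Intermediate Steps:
(W(-17) + 4551)*(-4323 + M(-31)) = (-17 + 4551)*(-4323 + (-31)²) = 4534*(-4323 + 961) = 4534*(-3362) = -15243308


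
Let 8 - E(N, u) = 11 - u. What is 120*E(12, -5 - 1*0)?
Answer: -960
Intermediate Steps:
E(N, u) = -3 + u (E(N, u) = 8 - (11 - u) = 8 + (-11 + u) = -3 + u)
120*E(12, -5 - 1*0) = 120*(-3 + (-5 - 1*0)) = 120*(-3 + (-5 + 0)) = 120*(-3 - 5) = 120*(-8) = -960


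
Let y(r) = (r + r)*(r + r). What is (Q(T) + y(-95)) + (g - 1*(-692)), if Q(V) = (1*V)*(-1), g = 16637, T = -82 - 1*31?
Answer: 53542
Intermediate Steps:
T = -113 (T = -82 - 31 = -113)
y(r) = 4*r**2 (y(r) = (2*r)*(2*r) = 4*r**2)
Q(V) = -V (Q(V) = V*(-1) = -V)
(Q(T) + y(-95)) + (g - 1*(-692)) = (-1*(-113) + 4*(-95)**2) + (16637 - 1*(-692)) = (113 + 4*9025) + (16637 + 692) = (113 + 36100) + 17329 = 36213 + 17329 = 53542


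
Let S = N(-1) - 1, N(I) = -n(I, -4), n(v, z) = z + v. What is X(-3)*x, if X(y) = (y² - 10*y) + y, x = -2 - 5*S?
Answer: -792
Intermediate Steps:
n(v, z) = v + z
N(I) = 4 - I (N(I) = -(I - 4) = -(-4 + I) = 4 - I)
S = 4 (S = (4 - 1*(-1)) - 1 = (4 + 1) - 1 = 5 - 1 = 4)
x = -22 (x = -2 - 5*4 = -2 - 20 = -22)
X(y) = y² - 9*y
X(-3)*x = -3*(-9 - 3)*(-22) = -3*(-12)*(-22) = 36*(-22) = -792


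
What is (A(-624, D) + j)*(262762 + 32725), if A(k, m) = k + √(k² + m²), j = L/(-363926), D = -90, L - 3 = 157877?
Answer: -33574371155924/181963 + 1772922*√11041 ≈ 1.7798e+6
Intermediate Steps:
L = 157880 (L = 3 + 157877 = 157880)
j = -78940/181963 (j = 157880/(-363926) = 157880*(-1/363926) = -78940/181963 ≈ -0.43382)
(A(-624, D) + j)*(262762 + 32725) = ((-624 + √((-624)² + (-90)²)) - 78940/181963)*(262762 + 32725) = ((-624 + √(389376 + 8100)) - 78940/181963)*295487 = ((-624 + √397476) - 78940/181963)*295487 = ((-624 + 6*√11041) - 78940/181963)*295487 = (-113623852/181963 + 6*√11041)*295487 = -33574371155924/181963 + 1772922*√11041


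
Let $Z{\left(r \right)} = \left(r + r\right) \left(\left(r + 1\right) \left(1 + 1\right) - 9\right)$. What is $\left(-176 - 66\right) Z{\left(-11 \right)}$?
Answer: $-154396$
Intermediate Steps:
$Z{\left(r \right)} = 2 r \left(-7 + 2 r\right)$ ($Z{\left(r \right)} = 2 r \left(\left(1 + r\right) 2 - 9\right) = 2 r \left(\left(2 + 2 r\right) - 9\right) = 2 r \left(-7 + 2 r\right)$)
$\left(-176 - 66\right) Z{\left(-11 \right)} = \left(-176 - 66\right) 2 \left(-11\right) \left(-7 + 2 \left(-11\right)\right) = \left(-176 - 66\right) 2 \left(-11\right) \left(-7 - 22\right) = \left(-176 - 66\right) 2 \left(-11\right) \left(-29\right) = \left(-242\right) 638 = -154396$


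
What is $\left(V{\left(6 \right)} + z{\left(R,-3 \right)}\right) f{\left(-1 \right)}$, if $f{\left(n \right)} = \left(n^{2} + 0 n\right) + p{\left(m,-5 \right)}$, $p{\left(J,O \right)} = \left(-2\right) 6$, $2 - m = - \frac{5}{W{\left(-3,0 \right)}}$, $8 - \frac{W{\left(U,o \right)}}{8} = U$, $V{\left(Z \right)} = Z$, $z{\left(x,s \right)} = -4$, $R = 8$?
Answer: $-22$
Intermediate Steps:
$W{\left(U,o \right)} = 64 - 8 U$
$m = \frac{181}{88}$ ($m = 2 - - \frac{5}{64 - -24} = 2 - - \frac{5}{64 + 24} = 2 - - \frac{5}{88} = 2 + \frac{5}{88} = \frac{181}{88} \approx 2.0568$)
$p{\left(J,O \right)} = -12$
$f{\left(n \right)} = -12 + n^{2}$ ($f{\left(n \right)} = \left(n^{2} + 0 n\right) - 12 = \left(n^{2} + 0\right) - 12 = n^{2} - 12 = -12 + n^{2}$)
$\left(V{\left(6 \right)} + z{\left(R,-3 \right)}\right) f{\left(-1 \right)} = \left(6 - 4\right) \left(-12 + \left(-1\right)^{2}\right) = 2 \left(-12 + 1\right) = 2 \left(-11\right) = -22$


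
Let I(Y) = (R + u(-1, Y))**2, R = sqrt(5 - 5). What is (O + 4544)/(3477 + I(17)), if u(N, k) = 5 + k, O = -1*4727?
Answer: -183/3961 ≈ -0.046200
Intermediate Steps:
O = -4727
R = 0 (R = sqrt(0) = 0)
I(Y) = (5 + Y)**2 (I(Y) = (0 + (5 + Y))**2 = (5 + Y)**2)
(O + 4544)/(3477 + I(17)) = (-4727 + 4544)/(3477 + (5 + 17)**2) = -183/(3477 + 22**2) = -183/(3477 + 484) = -183/3961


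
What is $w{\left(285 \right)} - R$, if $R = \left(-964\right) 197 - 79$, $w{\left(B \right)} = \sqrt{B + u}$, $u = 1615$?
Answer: $189987 + 10 \sqrt{19} \approx 1.9003 \cdot 10^{5}$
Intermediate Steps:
$w{\left(B \right)} = \sqrt{1615 + B}$ ($w{\left(B \right)} = \sqrt{B + 1615} = \sqrt{1615 + B}$)
$R = -189987$ ($R = -189908 - 79 = -189987$)
$w{\left(285 \right)} - R = \sqrt{1615 + 285} - -189987 = \sqrt{1900} + 189987 = 10 \sqrt{19} + 189987 = 189987 + 10 \sqrt{19}$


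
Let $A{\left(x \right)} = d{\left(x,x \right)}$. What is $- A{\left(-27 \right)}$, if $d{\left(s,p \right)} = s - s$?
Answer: $0$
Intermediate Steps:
$d{\left(s,p \right)} = 0$
$A{\left(x \right)} = 0$
$- A{\left(-27 \right)} = \left(-1\right) 0 = 0$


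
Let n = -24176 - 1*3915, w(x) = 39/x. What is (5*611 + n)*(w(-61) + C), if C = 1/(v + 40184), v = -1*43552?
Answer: 822513967/51362 ≈ 16014.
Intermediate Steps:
v = -43552
C = -1/3368 (C = 1/(-43552 + 40184) = 1/(-3368) = -1/3368 ≈ -0.00029691)
n = -28091 (n = -24176 - 3915 = -28091)
(5*611 + n)*(w(-61) + C) = (5*611 - 28091)*(39/(-61) - 1/3368) = (3055 - 28091)*(39*(-1/61) - 1/3368) = -25036*(-39/61 - 1/3368) = -25036*(-131413/205448) = 822513967/51362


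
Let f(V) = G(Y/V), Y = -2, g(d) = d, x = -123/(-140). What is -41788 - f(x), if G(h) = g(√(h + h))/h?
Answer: -41788 + I*√4305/70 ≈ -41788.0 + 0.93732*I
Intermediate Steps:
x = 123/140 (x = -123*(-1/140) = 123/140 ≈ 0.87857)
G(h) = √2/√h (G(h) = √(h + h)/h = √(2*h)/h = (√2*√h)/h = √2/√h)
f(V) = (-1/V)^(-½) (f(V) = √2/√(-2/V) = √2*(√2/(2*√(-1/V))) = (-1/V)^(-½))
-41788 - f(x) = -41788 - (-1)*123*√(-1/123/140)/140 = -41788 - (-1)*123*√(-1*140/123)/140 = -41788 - (-1)*123*√(-140/123)/140 = -41788 - (-1)*123*2*I*√4305/123/140 = -41788 - (-1)*I*√4305/70 = -41788 + I*√4305/70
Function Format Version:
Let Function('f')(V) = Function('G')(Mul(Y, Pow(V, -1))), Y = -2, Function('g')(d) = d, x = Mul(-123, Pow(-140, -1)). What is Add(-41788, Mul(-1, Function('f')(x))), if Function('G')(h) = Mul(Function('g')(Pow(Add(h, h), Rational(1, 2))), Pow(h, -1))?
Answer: Add(-41788, Mul(Rational(1, 70), I, Pow(4305, Rational(1, 2)))) ≈ Add(-41788., Mul(0.93732, I))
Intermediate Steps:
x = Rational(123, 140) (x = Mul(-123, Rational(-1, 140)) = Rational(123, 140) ≈ 0.87857)
Function('G')(h) = Mul(Pow(2, Rational(1, 2)), Pow(h, Rational(-1, 2))) (Function('G')(h) = Mul(Pow(Add(h, h), Rational(1, 2)), Pow(h, -1)) = Mul(Pow(Mul(2, h), Rational(1, 2)), Pow(h, -1)) = Mul(Mul(Pow(2, Rational(1, 2)), Pow(h, Rational(1, 2))), Pow(h, -1)) = Mul(Pow(2, Rational(1, 2)), Pow(h, Rational(-1, 2))))
Function('f')(V) = Pow(Mul(-1, Pow(V, -1)), Rational(-1, 2)) (Function('f')(V) = Mul(Pow(2, Rational(1, 2)), Pow(Mul(-2, Pow(V, -1)), Rational(-1, 2))) = Mul(Pow(2, Rational(1, 2)), Mul(Rational(1, 2), Pow(2, Rational(1, 2)), Pow(Mul(-1, Pow(V, -1)), Rational(-1, 2)))) = Pow(Mul(-1, Pow(V, -1)), Rational(-1, 2)))
Add(-41788, Mul(-1, Function('f')(x))) = Add(-41788, Mul(-1, Mul(-1, Rational(123, 140), Pow(Mul(-1, Pow(Rational(123, 140), -1)), Rational(1, 2))))) = Add(-41788, Mul(-1, Mul(-1, Rational(123, 140), Pow(Mul(-1, Rational(140, 123)), Rational(1, 2))))) = Add(-41788, Mul(-1, Mul(-1, Rational(123, 140), Pow(Rational(-140, 123), Rational(1, 2))))) = Add(-41788, Mul(-1, Mul(-1, Rational(123, 140), Mul(Rational(2, 123), I, Pow(4305, Rational(1, 2)))))) = Add(-41788, Mul(-1, Mul(Rational(-1, 70), I, Pow(4305, Rational(1, 2))))) = Add(-41788, Mul(Rational(1, 70), I, Pow(4305, Rational(1, 2))))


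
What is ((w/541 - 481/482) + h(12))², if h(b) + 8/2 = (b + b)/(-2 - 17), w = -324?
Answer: 1155156341983281/24546852252484 ≈ 47.059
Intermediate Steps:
h(b) = -4 - 2*b/19 (h(b) = -4 + (b + b)/(-2 - 17) = -4 + (2*b)/(-19) = -4 + (2*b)*(-1/19) = -4 - 2*b/19)
((w/541 - 481/482) + h(12))² = ((-324/541 - 481/482) + (-4 - 2/19*12))² = ((-324*1/541 - 481*1/482) + (-4 - 24/19))² = ((-324/541 - 481/482) - 100/19)² = (-416389/260762 - 100/19)² = (-33987591/4954478)² = 1155156341983281/24546852252484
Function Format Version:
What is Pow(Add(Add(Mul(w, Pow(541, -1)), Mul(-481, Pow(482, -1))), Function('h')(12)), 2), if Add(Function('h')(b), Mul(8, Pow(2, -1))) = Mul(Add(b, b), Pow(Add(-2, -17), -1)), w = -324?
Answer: Rational(1155156341983281, 24546852252484) ≈ 47.059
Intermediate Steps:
Function('h')(b) = Add(-4, Mul(Rational(-2, 19), b)) (Function('h')(b) = Add(-4, Mul(Add(b, b), Pow(Add(-2, -17), -1))) = Add(-4, Mul(Mul(2, b), Pow(-19, -1))) = Add(-4, Mul(Mul(2, b), Rational(-1, 19))) = Add(-4, Mul(Rational(-2, 19), b)))
Pow(Add(Add(Mul(w, Pow(541, -1)), Mul(-481, Pow(482, -1))), Function('h')(12)), 2) = Pow(Add(Add(Mul(-324, Pow(541, -1)), Mul(-481, Pow(482, -1))), Add(-4, Mul(Rational(-2, 19), 12))), 2) = Pow(Add(Add(Mul(-324, Rational(1, 541)), Mul(-481, Rational(1, 482))), Add(-4, Rational(-24, 19))), 2) = Pow(Add(Add(Rational(-324, 541), Rational(-481, 482)), Rational(-100, 19)), 2) = Pow(Add(Rational(-416389, 260762), Rational(-100, 19)), 2) = Pow(Rational(-33987591, 4954478), 2) = Rational(1155156341983281, 24546852252484)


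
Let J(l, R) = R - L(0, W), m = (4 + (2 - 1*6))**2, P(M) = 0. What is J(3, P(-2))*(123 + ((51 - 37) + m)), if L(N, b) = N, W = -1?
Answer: 0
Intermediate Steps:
m = 0 (m = (4 + (2 - 6))**2 = (4 - 4)**2 = 0**2 = 0)
J(l, R) = R (J(l, R) = R - 1*0 = R + 0 = R)
J(3, P(-2))*(123 + ((51 - 37) + m)) = 0*(123 + ((51 - 37) + 0)) = 0*(123 + (14 + 0)) = 0*(123 + 14) = 0*137 = 0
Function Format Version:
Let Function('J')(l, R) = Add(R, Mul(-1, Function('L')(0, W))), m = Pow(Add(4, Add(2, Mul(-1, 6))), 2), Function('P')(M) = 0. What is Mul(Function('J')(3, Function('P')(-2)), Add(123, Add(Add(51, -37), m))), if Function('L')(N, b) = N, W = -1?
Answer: 0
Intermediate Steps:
m = 0 (m = Pow(Add(4, Add(2, -6)), 2) = Pow(Add(4, -4), 2) = Pow(0, 2) = 0)
Function('J')(l, R) = R (Function('J')(l, R) = Add(R, Mul(-1, 0)) = Add(R, 0) = R)
Mul(Function('J')(3, Function('P')(-2)), Add(123, Add(Add(51, -37), m))) = Mul(0, Add(123, Add(Add(51, -37), 0))) = Mul(0, Add(123, Add(14, 0))) = Mul(0, Add(123, 14)) = Mul(0, 137) = 0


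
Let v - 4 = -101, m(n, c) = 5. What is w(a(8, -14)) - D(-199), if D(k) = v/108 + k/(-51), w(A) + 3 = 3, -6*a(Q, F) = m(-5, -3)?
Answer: -5515/1836 ≈ -3.0038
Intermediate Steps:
a(Q, F) = -⅚ (a(Q, F) = -⅙*5 = -⅚)
v = -97 (v = 4 - 101 = -97)
w(A) = 0 (w(A) = -3 + 3 = 0)
D(k) = -97/108 - k/51 (D(k) = -97/108 + k/(-51) = -97*1/108 + k*(-1/51) = -97/108 - k/51)
w(a(8, -14)) - D(-199) = 0 - (-97/108 - 1/51*(-199)) = 0 - (-97/108 + 199/51) = 0 - 1*5515/1836 = 0 - 5515/1836 = -5515/1836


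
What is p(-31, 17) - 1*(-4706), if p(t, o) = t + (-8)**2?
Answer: 4739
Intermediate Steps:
p(t, o) = 64 + t (p(t, o) = t + 64 = 64 + t)
p(-31, 17) - 1*(-4706) = (64 - 31) - 1*(-4706) = 33 + 4706 = 4739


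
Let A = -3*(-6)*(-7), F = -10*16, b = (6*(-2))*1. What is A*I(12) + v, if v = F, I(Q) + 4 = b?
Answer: 1856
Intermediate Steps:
b = -12 (b = -12*1 = -12)
I(Q) = -16 (I(Q) = -4 - 12 = -16)
F = -160
A = -126 (A = 18*(-7) = -126)
v = -160
A*I(12) + v = -126*(-16) - 160 = 2016 - 160 = 1856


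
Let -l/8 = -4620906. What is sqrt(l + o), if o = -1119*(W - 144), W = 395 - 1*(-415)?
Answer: 3*sqrt(4024666) ≈ 6018.5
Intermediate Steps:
W = 810 (W = 395 + 415 = 810)
o = -745254 (o = -1119*(810 - 144) = -1119*666 = -745254)
l = 36967248 (l = -8*(-4620906) = 36967248)
sqrt(l + o) = sqrt(36967248 - 745254) = sqrt(36221994) = 3*sqrt(4024666)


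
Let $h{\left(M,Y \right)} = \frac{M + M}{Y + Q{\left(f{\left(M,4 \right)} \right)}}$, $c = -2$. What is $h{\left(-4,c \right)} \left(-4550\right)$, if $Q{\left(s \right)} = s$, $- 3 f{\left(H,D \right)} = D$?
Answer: $-10920$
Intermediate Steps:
$f{\left(H,D \right)} = - \frac{D}{3}$
$h{\left(M,Y \right)} = \frac{2 M}{- \frac{4}{3} + Y}$ ($h{\left(M,Y \right)} = \frac{M + M}{Y - \frac{4}{3}} = \frac{2 M}{Y - \frac{4}{3}} = \frac{2 M}{- \frac{4}{3} + Y}$)
$h{\left(-4,c \right)} \left(-4550\right) = 6 \left(-4\right) \frac{1}{-4 + 3 \left(-2\right)} \left(-4550\right) = 6 \left(-4\right) \frac{1}{-4 - 6} \left(-4550\right) = 6 \left(-4\right) \frac{1}{-10} \left(-4550\right) = 6 \left(-4\right) \left(- \frac{1}{10}\right) \left(-4550\right) = \frac{12}{5} \left(-4550\right) = -10920$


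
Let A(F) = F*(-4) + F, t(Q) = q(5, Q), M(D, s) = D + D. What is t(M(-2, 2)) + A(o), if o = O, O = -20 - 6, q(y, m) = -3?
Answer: 75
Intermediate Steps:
M(D, s) = 2*D
O = -26
t(Q) = -3
o = -26
A(F) = -3*F (A(F) = -4*F + F = -3*F)
t(M(-2, 2)) + A(o) = -3 - 3*(-26) = -3 + 78 = 75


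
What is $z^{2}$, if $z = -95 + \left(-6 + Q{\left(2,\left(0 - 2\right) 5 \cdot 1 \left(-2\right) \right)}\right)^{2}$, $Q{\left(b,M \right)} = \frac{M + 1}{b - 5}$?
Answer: $5476$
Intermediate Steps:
$Q{\left(b,M \right)} = \frac{1 + M}{-5 + b}$
$z = 74$ ($z = -95 + \left(-6 + \frac{1 + \left(0 - 2\right) 5 \cdot 1 \left(-2\right)}{-5 + 2}\right)^{2} = -95 + \left(-6 + \frac{1 - 2 \cdot 5 \left(-2\right)}{-3}\right)^{2} = -95 + \left(-6 - \frac{1 - -20}{3}\right)^{2} = -95 + \left(-6 - \frac{1 + 20}{3}\right)^{2} = -95 + \left(-6 - 7\right)^{2} = -95 + \left(-13\right)^{2} = -95 + 169 = 74$)
$z^{2} = 74^{2} = 5476$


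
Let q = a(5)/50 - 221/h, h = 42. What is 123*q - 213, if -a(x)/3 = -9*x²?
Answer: 5602/7 ≈ 800.29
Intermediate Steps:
a(x) = 27*x² (a(x) = -(-27)*x² = 27*x²)
q = 173/21 (q = (27*5²)/50 - 221/42 = (27*25)*(1/50) - 221*1/42 = 675*(1/50) - 221/42 = 27/2 - 221/42 = 173/21 ≈ 8.2381)
123*q - 213 = 123*(173/21) - 213 = 7093/7 - 213 = 5602/7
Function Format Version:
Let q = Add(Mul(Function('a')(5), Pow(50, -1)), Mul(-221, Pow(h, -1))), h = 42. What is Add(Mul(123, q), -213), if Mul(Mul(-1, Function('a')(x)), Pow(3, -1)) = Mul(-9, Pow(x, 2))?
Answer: Rational(5602, 7) ≈ 800.29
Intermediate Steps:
Function('a')(x) = Mul(27, Pow(x, 2)) (Function('a')(x) = Mul(-3, Mul(-9, Pow(x, 2))) = Mul(27, Pow(x, 2)))
q = Rational(173, 21) (q = Add(Mul(Mul(27, Pow(5, 2)), Pow(50, -1)), Mul(-221, Pow(42, -1))) = Add(Mul(Mul(27, 25), Rational(1, 50)), Mul(-221, Rational(1, 42))) = Add(Mul(675, Rational(1, 50)), Rational(-221, 42)) = Add(Rational(27, 2), Rational(-221, 42)) = Rational(173, 21) ≈ 8.2381)
Add(Mul(123, q), -213) = Add(Mul(123, Rational(173, 21)), -213) = Add(Rational(7093, 7), -213) = Rational(5602, 7)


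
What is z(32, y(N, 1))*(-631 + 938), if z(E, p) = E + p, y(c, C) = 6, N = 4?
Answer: 11666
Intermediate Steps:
z(32, y(N, 1))*(-631 + 938) = (32 + 6)*(-631 + 938) = 38*307 = 11666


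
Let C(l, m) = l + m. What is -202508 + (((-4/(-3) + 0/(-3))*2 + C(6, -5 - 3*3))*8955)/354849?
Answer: -23953269684/118283 ≈ -2.0251e+5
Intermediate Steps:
-202508 + (((-4/(-3) + 0/(-3))*2 + C(6, -5 - 3*3))*8955)/354849 = -202508 + (((-4/(-3) + 0/(-3))*2 + (6 + (-5 - 3*3)))*8955)/354849 = -202508 + (((-4*(-1/3) + 0*(-1/3))*2 + (6 + (-5 - 9)))*8955)*(1/354849) = -202508 + (((4/3 + 0)*2 + (6 - 14))*8955)*(1/354849) = -202508 + (((4/3)*2 - 8)*8955)*(1/354849) = -202508 + ((8/3 - 8)*8955)*(1/354849) = -202508 - 16/3*8955*(1/354849) = -202508 - 47760*1/354849 = -202508 - 15920/118283 = -23953269684/118283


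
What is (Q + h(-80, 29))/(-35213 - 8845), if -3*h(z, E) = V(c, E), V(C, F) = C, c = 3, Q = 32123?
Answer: -16061/22029 ≈ -0.72908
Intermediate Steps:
h(z, E) = -1 (h(z, E) = -⅓*3 = -1)
(Q + h(-80, 29))/(-35213 - 8845) = (32123 - 1)/(-35213 - 8845) = 32122/(-44058) = 32122*(-1/44058) = -16061/22029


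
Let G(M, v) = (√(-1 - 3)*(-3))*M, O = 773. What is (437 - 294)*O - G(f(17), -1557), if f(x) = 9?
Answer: 110539 + 54*I ≈ 1.1054e+5 + 54.0*I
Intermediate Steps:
G(M, v) = -6*I*M (G(M, v) = (√(-4)*(-3))*M = ((2*I)*(-3))*M = (-6*I)*M = -6*I*M)
(437 - 294)*O - G(f(17), -1557) = (437 - 294)*773 - (-6)*I*9 = 143*773 - (-54)*I = 110539 + 54*I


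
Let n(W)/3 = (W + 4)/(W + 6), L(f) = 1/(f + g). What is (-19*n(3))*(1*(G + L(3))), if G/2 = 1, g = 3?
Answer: -1729/18 ≈ -96.056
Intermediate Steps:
G = 2 (G = 2*1 = 2)
L(f) = 1/(3 + f) (L(f) = 1/(f + 3) = 1/(3 + f))
n(W) = 3*(4 + W)/(6 + W) (n(W) = 3*((W + 4)/(W + 6)) = 3*((4 + W)/(6 + W)) = 3*(4 + W)/(6 + W))
(-19*n(3))*(1*(G + L(3))) = (-57*(4 + 3)/(6 + 3))*(1*(2 + 1/(3 + 3))) = (-57*7/9)*(1*(2 + 1/6)) = (-57*7/9)*(1*(2 + ⅙)) = (-19*7/3)*(1*(13/6)) = -133/3*13/6 = -1729/18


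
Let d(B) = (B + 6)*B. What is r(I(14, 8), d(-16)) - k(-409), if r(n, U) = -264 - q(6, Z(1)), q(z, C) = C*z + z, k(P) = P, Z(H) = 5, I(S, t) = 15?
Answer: 109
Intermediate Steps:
q(z, C) = z + C*z
d(B) = B*(6 + B) (d(B) = (6 + B)*B = B*(6 + B))
r(n, U) = -300 (r(n, U) = -264 - 6*(1 + 5) = -264 - 6*6 = -264 - 1*36 = -264 - 36 = -300)
r(I(14, 8), d(-16)) - k(-409) = -300 - 1*(-409) = -300 + 409 = 109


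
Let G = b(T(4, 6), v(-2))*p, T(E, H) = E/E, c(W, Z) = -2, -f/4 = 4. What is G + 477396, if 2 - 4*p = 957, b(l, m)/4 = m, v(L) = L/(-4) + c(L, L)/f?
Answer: 3814393/8 ≈ 4.7680e+5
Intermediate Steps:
f = -16 (f = -4*4 = -16)
T(E, H) = 1
v(L) = 1/8 - L/4 (v(L) = L/(-4) - 2/(-16) = L*(-1/4) - 2*(-1/16) = -L/4 + 1/8 = 1/8 - L/4)
b(l, m) = 4*m
p = -955/4 (p = 1/2 - 1/4*957 = 1/2 - 957/4 = -955/4 ≈ -238.75)
G = -4775/8 (G = (4*(1/8 - 1/4*(-2)))*(-955/4) = (4*(1/8 + 1/2))*(-955/4) = (4*(5/8))*(-955/4) = (5/2)*(-955/4) = -4775/8 ≈ -596.88)
G + 477396 = -4775/8 + 477396 = 3814393/8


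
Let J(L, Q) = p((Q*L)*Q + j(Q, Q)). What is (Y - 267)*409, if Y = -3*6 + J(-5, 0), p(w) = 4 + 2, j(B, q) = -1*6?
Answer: -114111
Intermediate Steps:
j(B, q) = -6
p(w) = 6
J(L, Q) = 6
Y = -12 (Y = -3*6 + 6 = -18 + 6 = -12)
(Y - 267)*409 = (-12 - 267)*409 = -279*409 = -114111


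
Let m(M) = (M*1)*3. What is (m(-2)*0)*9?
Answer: 0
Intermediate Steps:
m(M) = 3*M (m(M) = M*3 = 3*M)
(m(-2)*0)*9 = ((3*(-2))*0)*9 = -6*0*9 = 0*9 = 0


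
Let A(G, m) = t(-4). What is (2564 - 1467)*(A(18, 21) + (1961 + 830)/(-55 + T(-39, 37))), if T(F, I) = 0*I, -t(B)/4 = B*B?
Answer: -6923167/55 ≈ -1.2588e+5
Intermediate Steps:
t(B) = -4*B**2 (t(B) = -4*B*B = -4*B**2)
A(G, m) = -64 (A(G, m) = -4*(-4)**2 = -4*16 = -64)
T(F, I) = 0
(2564 - 1467)*(A(18, 21) + (1961 + 830)/(-55 + T(-39, 37))) = (2564 - 1467)*(-64 + (1961 + 830)/(-55 + 0)) = 1097*(-64 + 2791/(-55)) = 1097*(-64 + 2791*(-1/55)) = 1097*(-64 - 2791/55) = 1097*(-6311/55) = -6923167/55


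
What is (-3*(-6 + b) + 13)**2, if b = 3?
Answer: 484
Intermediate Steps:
(-3*(-6 + b) + 13)**2 = (-3*(-6 + 3) + 13)**2 = (-3*(-3) + 13)**2 = (9 + 13)**2 = 22**2 = 484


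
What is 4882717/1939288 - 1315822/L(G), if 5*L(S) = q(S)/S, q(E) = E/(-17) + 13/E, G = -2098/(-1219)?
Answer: -954703747392036820131/628321122386776 ≈ -1.5195e+6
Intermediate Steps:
G = 2098/1219 (G = -2098*(-1/1219) = 2098/1219 ≈ 1.7211)
q(E) = 13/E - E/17 (q(E) = E*(-1/17) + 13/E = -E/17 + 13/E = 13/E - E/17)
L(S) = (13/S - S/17)/(5*S) (L(S) = ((13/S - S/17)/S)/5 = (13/S - S/17)/(5*S))
4882717/1939288 - 1315822/L(G) = 4882717/1939288 - 1315822*374136340/(1485961*(221 - (2098/1219)²)) = 4882717*(1/1939288) - 1315822*374136340/(1485961*(221 - 1*4401604/1485961)) = 4882717/1939288 - 1315822*374136340/(1485961*(221 - 4401604/1485961)) = 4882717/1939288 - 1315822/((1/85)*(1485961/4401604)*(323995777/1485961)) = 4882717/1939288 - 1315822/323995777/374136340 = 4882717/1939288 - 1315822*374136340/323995777 = 4882717/1939288 - 492296827171480/323995777 = -954703747392036820131/628321122386776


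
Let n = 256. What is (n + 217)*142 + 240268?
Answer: 307434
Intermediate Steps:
(n + 217)*142 + 240268 = (256 + 217)*142 + 240268 = 473*142 + 240268 = 67166 + 240268 = 307434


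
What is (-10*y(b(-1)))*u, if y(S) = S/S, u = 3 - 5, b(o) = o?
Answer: 20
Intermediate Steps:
u = -2
y(S) = 1
(-10*y(b(-1)))*u = -10*1*(-2) = -10*(-2) = 20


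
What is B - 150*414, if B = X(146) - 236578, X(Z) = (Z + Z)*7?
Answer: -296634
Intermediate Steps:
X(Z) = 14*Z (X(Z) = (2*Z)*7 = 14*Z)
B = -234534 (B = 14*146 - 236578 = 2044 - 236578 = -234534)
B - 150*414 = -234534 - 150*414 = -234534 - 62100 = -296634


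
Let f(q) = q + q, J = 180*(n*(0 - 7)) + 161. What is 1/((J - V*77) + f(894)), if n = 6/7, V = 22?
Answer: -1/825 ≈ -0.0012121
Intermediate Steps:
n = 6/7 (n = 6*(⅐) = 6/7 ≈ 0.85714)
J = -919 (J = 180*(6*(0 - 7)/7) + 161 = 180*((6/7)*(-7)) + 161 = 180*(-6) + 161 = -1080 + 161 = -919)
f(q) = 2*q
1/((J - V*77) + f(894)) = 1/((-919 - 22*77) + 2*894) = 1/((-919 - 1*1694) + 1788) = 1/((-919 - 1694) + 1788) = 1/(-2613 + 1788) = 1/(-825) = -1/825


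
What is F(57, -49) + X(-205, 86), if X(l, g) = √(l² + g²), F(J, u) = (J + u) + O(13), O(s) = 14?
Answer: 22 + √49421 ≈ 244.31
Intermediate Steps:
F(J, u) = 14 + J + u (F(J, u) = (J + u) + 14 = 14 + J + u)
X(l, g) = √(g² + l²)
F(57, -49) + X(-205, 86) = (14 + 57 - 49) + √(86² + (-205)²) = 22 + √(7396 + 42025) = 22 + √49421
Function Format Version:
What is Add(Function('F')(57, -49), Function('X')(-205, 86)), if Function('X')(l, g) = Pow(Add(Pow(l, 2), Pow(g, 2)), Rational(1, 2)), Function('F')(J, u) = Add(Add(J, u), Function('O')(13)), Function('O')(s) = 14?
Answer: Add(22, Pow(49421, Rational(1, 2))) ≈ 244.31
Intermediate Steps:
Function('F')(J, u) = Add(14, J, u) (Function('F')(J, u) = Add(Add(J, u), 14) = Add(14, J, u))
Function('X')(l, g) = Pow(Add(Pow(g, 2), Pow(l, 2)), Rational(1, 2))
Add(Function('F')(57, -49), Function('X')(-205, 86)) = Add(Add(14, 57, -49), Pow(Add(Pow(86, 2), Pow(-205, 2)), Rational(1, 2))) = Add(22, Pow(Add(7396, 42025), Rational(1, 2))) = Add(22, Pow(49421, Rational(1, 2)))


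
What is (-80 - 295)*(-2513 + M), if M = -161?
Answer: 1002750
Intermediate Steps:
(-80 - 295)*(-2513 + M) = (-80 - 295)*(-2513 - 161) = -375*(-2674) = 1002750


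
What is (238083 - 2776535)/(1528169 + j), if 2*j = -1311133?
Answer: -725272/249315 ≈ -2.9091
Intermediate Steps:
j = -1311133/2 (j = (½)*(-1311133) = -1311133/2 ≈ -6.5557e+5)
(238083 - 2776535)/(1528169 + j) = (238083 - 2776535)/(1528169 - 1311133/2) = -2538452/1745205/2 = -2538452*2/1745205 = -725272/249315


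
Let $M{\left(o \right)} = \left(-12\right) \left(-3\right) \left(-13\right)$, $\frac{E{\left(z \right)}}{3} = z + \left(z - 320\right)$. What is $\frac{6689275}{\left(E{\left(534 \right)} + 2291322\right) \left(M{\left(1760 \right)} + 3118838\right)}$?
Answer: $\frac{1337855}{1430437481484} \approx 9.3528 \cdot 10^{-7}$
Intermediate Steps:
$E{\left(z \right)} = -960 + 6 z$ ($E{\left(z \right)} = 3 \left(z + \left(z - 320\right)\right) = 3 \left(z + \left(-320 + z\right)\right) = 3 \left(-320 + 2 z\right) = -960 + 6 z$)
$M{\left(o \right)} = -468$ ($M{\left(o \right)} = 36 \left(-13\right) = -468$)
$\frac{6689275}{\left(E{\left(534 \right)} + 2291322\right) \left(M{\left(1760 \right)} + 3118838\right)} = \frac{6689275}{\left(\left(-960 + 6 \cdot 534\right) + 2291322\right) \left(-468 + 3118838\right)} = \frac{6689275}{\left(\left(-960 + 3204\right) + 2291322\right) 3118370} = \frac{6689275}{\left(2244 + 2291322\right) 3118370} = \frac{6689275}{2293566 \cdot 3118370} = \frac{6689275}{7152187407420} = 6689275 \cdot \frac{1}{7152187407420} = \frac{1337855}{1430437481484}$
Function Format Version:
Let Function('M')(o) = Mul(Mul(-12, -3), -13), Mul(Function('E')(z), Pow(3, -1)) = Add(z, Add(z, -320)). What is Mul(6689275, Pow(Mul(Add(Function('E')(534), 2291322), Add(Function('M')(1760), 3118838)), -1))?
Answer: Rational(1337855, 1430437481484) ≈ 9.3528e-7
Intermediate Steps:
Function('E')(z) = Add(-960, Mul(6, z)) (Function('E')(z) = Mul(3, Add(z, Add(z, -320))) = Mul(3, Add(z, Add(-320, z))) = Mul(3, Add(-320, Mul(2, z))) = Add(-960, Mul(6, z)))
Function('M')(o) = -468 (Function('M')(o) = Mul(36, -13) = -468)
Mul(6689275, Pow(Mul(Add(Function('E')(534), 2291322), Add(Function('M')(1760), 3118838)), -1)) = Mul(6689275, Pow(Mul(Add(Add(-960, Mul(6, 534)), 2291322), Add(-468, 3118838)), -1)) = Mul(6689275, Pow(Mul(Add(Add(-960, 3204), 2291322), 3118370), -1)) = Mul(6689275, Pow(Mul(Add(2244, 2291322), 3118370), -1)) = Mul(6689275, Pow(Mul(2293566, 3118370), -1)) = Mul(6689275, Pow(7152187407420, -1)) = Mul(6689275, Rational(1, 7152187407420)) = Rational(1337855, 1430437481484)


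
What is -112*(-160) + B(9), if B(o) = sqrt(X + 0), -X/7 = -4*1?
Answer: 17920 + 2*sqrt(7) ≈ 17925.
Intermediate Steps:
X = 28 (X = -(-28) = -7*(-4) = 28)
B(o) = 2*sqrt(7) (B(o) = sqrt(28 + 0) = sqrt(28) = 2*sqrt(7))
-112*(-160) + B(9) = -112*(-160) + 2*sqrt(7) = 17920 + 2*sqrt(7)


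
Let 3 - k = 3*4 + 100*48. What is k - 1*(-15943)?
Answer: 11134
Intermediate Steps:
k = -4809 (k = 3 - (3*4 + 100*48) = 3 - (12 + 4800) = 3 - 1*4812 = 3 - 4812 = -4809)
k - 1*(-15943) = -4809 - 1*(-15943) = -4809 + 15943 = 11134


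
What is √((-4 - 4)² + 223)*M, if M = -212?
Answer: -212*√287 ≈ -3591.5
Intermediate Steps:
√((-4 - 4)² + 223)*M = √((-4 - 4)² + 223)*(-212) = √((-8)² + 223)*(-212) = √(64 + 223)*(-212) = √287*(-212) = -212*√287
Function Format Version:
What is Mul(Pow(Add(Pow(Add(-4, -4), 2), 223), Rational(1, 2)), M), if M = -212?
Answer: Mul(-212, Pow(287, Rational(1, 2))) ≈ -3591.5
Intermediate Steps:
Mul(Pow(Add(Pow(Add(-4, -4), 2), 223), Rational(1, 2)), M) = Mul(Pow(Add(Pow(Add(-4, -4), 2), 223), Rational(1, 2)), -212) = Mul(Pow(Add(Pow(-8, 2), 223), Rational(1, 2)), -212) = Mul(Pow(Add(64, 223), Rational(1, 2)), -212) = Mul(Pow(287, Rational(1, 2)), -212) = Mul(-212, Pow(287, Rational(1, 2)))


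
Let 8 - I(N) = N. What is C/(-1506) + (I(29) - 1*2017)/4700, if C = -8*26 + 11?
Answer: -267916/884775 ≈ -0.30281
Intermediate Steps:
I(N) = 8 - N
C = -197 (C = -208 + 11 = -197)
C/(-1506) + (I(29) - 1*2017)/4700 = -197/(-1506) + ((8 - 1*29) - 1*2017)/4700 = -197*(-1/1506) + ((8 - 29) - 2017)*(1/4700) = 197/1506 + (-21 - 2017)*(1/4700) = 197/1506 - 2038*1/4700 = 197/1506 - 1019/2350 = -267916/884775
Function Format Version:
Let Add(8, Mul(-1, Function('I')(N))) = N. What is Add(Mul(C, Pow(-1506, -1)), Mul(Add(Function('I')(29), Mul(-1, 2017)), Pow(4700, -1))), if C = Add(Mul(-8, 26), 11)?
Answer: Rational(-267916, 884775) ≈ -0.30281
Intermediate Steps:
Function('I')(N) = Add(8, Mul(-1, N))
C = -197 (C = Add(-208, 11) = -197)
Add(Mul(C, Pow(-1506, -1)), Mul(Add(Function('I')(29), Mul(-1, 2017)), Pow(4700, -1))) = Add(Mul(-197, Pow(-1506, -1)), Mul(Add(Add(8, Mul(-1, 29)), Mul(-1, 2017)), Pow(4700, -1))) = Add(Mul(-197, Rational(-1, 1506)), Mul(Add(Add(8, -29), -2017), Rational(1, 4700))) = Add(Rational(197, 1506), Mul(Add(-21, -2017), Rational(1, 4700))) = Add(Rational(197, 1506), Mul(-2038, Rational(1, 4700))) = Add(Rational(197, 1506), Rational(-1019, 2350)) = Rational(-267916, 884775)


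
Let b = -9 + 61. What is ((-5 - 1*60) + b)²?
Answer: 169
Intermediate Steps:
b = 52
((-5 - 1*60) + b)² = ((-5 - 1*60) + 52)² = ((-5 - 60) + 52)² = (-65 + 52)² = (-13)² = 169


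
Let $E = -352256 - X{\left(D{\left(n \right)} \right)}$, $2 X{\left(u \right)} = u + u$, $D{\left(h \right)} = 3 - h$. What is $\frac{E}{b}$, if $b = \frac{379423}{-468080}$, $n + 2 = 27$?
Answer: $\frac{164873690720}{379423} \approx 4.3454 \cdot 10^{5}$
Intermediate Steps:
$n = 25$ ($n = -2 + 27 = 25$)
$X{\left(u \right)} = u$ ($X{\left(u \right)} = \frac{u + u}{2} = \frac{2 u}{2} = u$)
$b = - \frac{379423}{468080}$ ($b = 379423 \left(- \frac{1}{468080}\right) = - \frac{379423}{468080} \approx -0.81059$)
$E = -352234$ ($E = -352256 - \left(3 - 25\right) = -352256 - -22 = -352256 + 22 = -352234$)
$\frac{E}{b} = - \frac{352234}{- \frac{379423}{468080}} = \left(-352234\right) \left(- \frac{468080}{379423}\right) = \frac{164873690720}{379423}$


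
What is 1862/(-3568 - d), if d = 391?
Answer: -1862/3959 ≈ -0.47032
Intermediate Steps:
1862/(-3568 - d) = 1862/(-3568 - 1*391) = 1862/(-3568 - 391) = 1862/(-3959) = 1862*(-1/3959) = -1862/3959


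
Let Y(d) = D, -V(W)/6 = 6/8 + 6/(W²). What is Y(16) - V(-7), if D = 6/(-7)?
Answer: 429/98 ≈ 4.3775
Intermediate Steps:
V(W) = -9/2 - 36/W² (V(W) = -6*(6/8 + 6/(W²)) = -6*(6*(⅛) + 6/W²) = -6*(¾ + 6/W²) = -9/2 - 36/W²)
D = -6/7 (D = 6*(-⅐) = -6/7 ≈ -0.85714)
Y(d) = -6/7
Y(16) - V(-7) = -6/7 - (-9/2 - 36/(-7)²) = -6/7 - (-9/2 - 36*1/49) = -6/7 - (-9/2 - 36/49) = -6/7 - 1*(-513/98) = -6/7 + 513/98 = 429/98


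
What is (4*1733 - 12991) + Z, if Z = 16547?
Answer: 10488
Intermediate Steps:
(4*1733 - 12991) + Z = (4*1733 - 12991) + 16547 = (6932 - 12991) + 16547 = -6059 + 16547 = 10488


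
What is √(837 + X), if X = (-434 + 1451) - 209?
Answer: √1645 ≈ 40.559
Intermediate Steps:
X = 808 (X = 1017 - 209 = 808)
√(837 + X) = √(837 + 808) = √1645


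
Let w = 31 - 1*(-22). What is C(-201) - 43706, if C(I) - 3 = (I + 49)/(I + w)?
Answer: -1616973/37 ≈ -43702.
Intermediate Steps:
w = 53 (w = 31 + 22 = 53)
C(I) = 3 + (49 + I)/(53 + I) (C(I) = 3 + (I + 49)/(I + 53) = 3 + (49 + I)/(53 + I))
C(-201) - 43706 = 4*(52 - 201)/(53 - 201) - 43706 = 4*(-149)/(-148) - 43706 = 4*(-1/148)*(-149) - 43706 = 149/37 - 43706 = -1616973/37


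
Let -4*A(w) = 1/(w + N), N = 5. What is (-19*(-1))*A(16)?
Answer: -19/84 ≈ -0.22619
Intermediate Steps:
A(w) = -1/(4*(5 + w)) (A(w) = -1/(4*(w + 5)) = -1/(4*(5 + w)))
(-19*(-1))*A(16) = (-19*(-1))*(-1/(20 + 4*16)) = 19*(-1/(20 + 64)) = 19*(-1/84) = -19/84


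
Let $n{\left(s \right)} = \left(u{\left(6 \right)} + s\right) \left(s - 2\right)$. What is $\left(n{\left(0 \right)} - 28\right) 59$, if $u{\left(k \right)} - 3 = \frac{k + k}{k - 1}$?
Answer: $- \frac{11446}{5} \approx -2289.2$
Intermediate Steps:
$u{\left(k \right)} = 3 + \frac{2 k}{-1 + k}$ ($u{\left(k \right)} = 3 + \frac{k + k}{k - 1} = 3 + \frac{2 k}{-1 + k}$)
$n{\left(s \right)} = \left(-2 + s\right) \left(\frac{27}{5} + s\right)$ ($n{\left(s \right)} = \left(\frac{-3 + 5 \cdot 6}{-1 + 6} + s\right) \left(s - 2\right) = \left(\frac{-3 + 30}{5} + s\right) \left(-2 + s\right) = \left(\frac{1}{5} \cdot 27 + s\right) \left(-2 + s\right) = \left(\frac{27}{5} + s\right) \left(-2 + s\right) = \left(-2 + s\right) \left(\frac{27}{5} + s\right)$)
$\left(n{\left(0 \right)} - 28\right) 59 = \left(\left(- \frac{54}{5} + 0^{2} + \frac{17}{5} \cdot 0\right) - 28\right) 59 = \left(\left(- \frac{54}{5} + 0 + 0\right) - 28\right) 59 = \left(- \frac{54}{5} - 28\right) 59 = \left(- \frac{194}{5}\right) 59 = - \frac{11446}{5}$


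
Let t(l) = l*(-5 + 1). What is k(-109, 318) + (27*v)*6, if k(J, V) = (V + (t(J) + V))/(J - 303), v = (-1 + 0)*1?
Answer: -16954/103 ≈ -164.60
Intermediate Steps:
v = -1 (v = -1*1 = -1)
t(l) = -4*l (t(l) = l*(-4) = -4*l)
k(J, V) = (-4*J + 2*V)/(-303 + J) (k(J, V) = (V + (-4*J + V))/(J - 303) = (V + (V - 4*J))/(-303 + J) = (-4*J + 2*V)/(-303 + J))
k(-109, 318) + (27*v)*6 = 2*(318 - 2*(-109))/(-303 - 109) + (27*(-1))*6 = 2*(318 + 218)/(-412) - 27*6 = 2*(-1/412)*536 - 162 = -268/103 - 162 = -16954/103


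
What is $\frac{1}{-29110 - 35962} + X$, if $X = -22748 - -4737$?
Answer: $- \frac{1172011793}{65072} \approx -18011.0$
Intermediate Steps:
$X = -18011$ ($X = -22748 + 4737 = -18011$)
$\frac{1}{-29110 - 35962} + X = \frac{1}{-29110 - 35962} - 18011 = \frac{1}{-65072} - 18011 = - \frac{1}{65072} - 18011 = - \frac{1172011793}{65072}$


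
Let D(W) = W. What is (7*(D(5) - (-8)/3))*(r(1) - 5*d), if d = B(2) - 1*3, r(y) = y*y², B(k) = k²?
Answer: -644/3 ≈ -214.67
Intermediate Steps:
r(y) = y³
d = 1 (d = 2² - 1*3 = 4 - 3 = 1)
(7*(D(5) - (-8)/3))*(r(1) - 5*d) = (7*(5 - (-8)/3))*(1³ - 5*1) = (7*(5 - (-8)/3))*(1 - 5) = (7*(5 - 1*(-8/3)))*(-4) = (7*(5 + 8/3))*(-4) = (7*(23/3))*(-4) = (161/3)*(-4) = -644/3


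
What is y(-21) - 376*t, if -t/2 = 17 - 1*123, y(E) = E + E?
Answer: -79754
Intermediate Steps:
y(E) = 2*E
t = 212 (t = -2*(17 - 1*123) = -2*(17 - 123) = -2*(-106) = 212)
y(-21) - 376*t = 2*(-21) - 376*212 = -42 - 79712 = -79754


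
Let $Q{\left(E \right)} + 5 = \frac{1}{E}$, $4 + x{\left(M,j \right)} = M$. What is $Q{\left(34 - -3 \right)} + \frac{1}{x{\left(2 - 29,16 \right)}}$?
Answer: $- \frac{5741}{1147} \approx -5.0052$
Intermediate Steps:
$x{\left(M,j \right)} = -4 + M$
$Q{\left(E \right)} = -5 + \frac{1}{E}$
$Q{\left(34 - -3 \right)} + \frac{1}{x{\left(2 - 29,16 \right)}} = \left(-5 + \frac{1}{34 - -3}\right) + \frac{1}{-4 + \left(2 - 29\right)} = \left(-5 + \frac{1}{34 + 3}\right) + \frac{1}{-4 + \left(2 - 29\right)} = \left(-5 + \frac{1}{37}\right) + \frac{1}{-4 - 27} = \left(-5 + \frac{1}{37}\right) + \frac{1}{-31} = - \frac{184}{37} - \frac{1}{31} = - \frac{5741}{1147}$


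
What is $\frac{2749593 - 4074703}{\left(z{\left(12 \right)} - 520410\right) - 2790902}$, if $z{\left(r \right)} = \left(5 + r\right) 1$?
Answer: $\frac{265022}{662259} \approx 0.40018$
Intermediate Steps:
$z{\left(r \right)} = 5 + r$
$\frac{2749593 - 4074703}{\left(z{\left(12 \right)} - 520410\right) - 2790902} = \frac{2749593 - 4074703}{\left(\left(5 + 12\right) - 520410\right) - 2790902} = - \frac{1325110}{\left(17 - 520410\right) - 2790902} = - \frac{1325110}{-520393 - 2790902} = - \frac{1325110}{-3311295} = \left(-1325110\right) \left(- \frac{1}{3311295}\right) = \frac{265022}{662259}$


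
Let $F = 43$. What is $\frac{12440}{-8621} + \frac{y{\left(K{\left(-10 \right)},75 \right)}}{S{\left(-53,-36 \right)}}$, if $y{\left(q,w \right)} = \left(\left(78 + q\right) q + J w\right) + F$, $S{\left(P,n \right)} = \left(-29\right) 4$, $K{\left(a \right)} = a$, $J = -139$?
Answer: $\frac{46961231}{500018} \approx 93.919$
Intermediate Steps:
$S{\left(P,n \right)} = -116$
$y{\left(q,w \right)} = 43 - 139 w + q \left(78 + q\right)$ ($y{\left(q,w \right)} = \left(\left(78 + q\right) q - 139 w\right) + 43 = \left(q \left(78 + q\right) - 139 w\right) + 43 = \left(- 139 w + q \left(78 + q\right)\right) + 43 = 43 - 139 w + q \left(78 + q\right)$)
$\frac{12440}{-8621} + \frac{y{\left(K{\left(-10 \right)},75 \right)}}{S{\left(-53,-36 \right)}} = \frac{12440}{-8621} + \frac{43 + \left(-10\right)^{2} - 10425 + 78 \left(-10\right)}{-116} = 12440 \left(- \frac{1}{8621}\right) + \left(43 + 100 - 10425 - 780\right) \left(- \frac{1}{116}\right) = - \frac{12440}{8621} - - \frac{5531}{58} = - \frac{12440}{8621} + \frac{5531}{58} = \frac{46961231}{500018}$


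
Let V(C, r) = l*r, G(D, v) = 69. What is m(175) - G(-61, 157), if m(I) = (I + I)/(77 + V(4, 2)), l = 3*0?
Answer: -709/11 ≈ -64.455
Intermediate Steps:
l = 0
V(C, r) = 0 (V(C, r) = 0*r = 0)
m(I) = 2*I/77 (m(I) = (I + I)/(77 + 0) = (2*I)/77 = (2*I)*(1/77) = 2*I/77)
m(175) - G(-61, 157) = (2/77)*175 - 1*69 = 50/11 - 69 = -709/11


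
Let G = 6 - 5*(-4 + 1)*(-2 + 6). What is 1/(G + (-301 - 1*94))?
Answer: -1/329 ≈ -0.0030395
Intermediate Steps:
G = 66 (G = 6 - (-15)*4 = 6 - 5*(-12) = 6 + 60 = 66)
1/(G + (-301 - 1*94)) = 1/(66 + (-301 - 1*94)) = 1/(66 + (-301 - 94)) = 1/(66 - 395) = 1/(-329) = -1/329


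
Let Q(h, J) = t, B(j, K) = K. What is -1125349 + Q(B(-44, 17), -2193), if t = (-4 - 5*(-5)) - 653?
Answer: -1125981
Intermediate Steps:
t = -632 (t = (-4 + 25) - 653 = 21 - 653 = -632)
Q(h, J) = -632
-1125349 + Q(B(-44, 17), -2193) = -1125349 - 632 = -1125981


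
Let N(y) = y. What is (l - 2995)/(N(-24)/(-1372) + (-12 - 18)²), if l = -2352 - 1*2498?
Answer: -896945/102902 ≈ -8.7165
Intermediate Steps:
l = -4850 (l = -2352 - 2498 = -4850)
(l - 2995)/(N(-24)/(-1372) + (-12 - 18)²) = (-4850 - 2995)/(-24/(-1372) + (-12 - 18)²) = -7845/(-24*(-1/1372) + (-30)²) = -7845/(6/343 + 900) = -7845/308706/343 = -7845*343/308706 = -896945/102902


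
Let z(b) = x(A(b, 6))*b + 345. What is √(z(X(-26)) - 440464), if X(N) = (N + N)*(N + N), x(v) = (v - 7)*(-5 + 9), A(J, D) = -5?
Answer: I*√569911 ≈ 754.92*I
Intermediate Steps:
x(v) = -28 + 4*v (x(v) = (-7 + v)*4 = -28 + 4*v)
X(N) = 4*N² (X(N) = (2*N)*(2*N) = 4*N²)
z(b) = 345 - 48*b (z(b) = (-28 + 4*(-5))*b + 345 = (-28 - 20)*b + 345 = -48*b + 345 = 345 - 48*b)
√(z(X(-26)) - 440464) = √((345 - 192*(-26)²) - 440464) = √((345 - 192*676) - 440464) = √((345 - 48*2704) - 440464) = √((345 - 129792) - 440464) = √(-129447 - 440464) = √(-569911) = I*√569911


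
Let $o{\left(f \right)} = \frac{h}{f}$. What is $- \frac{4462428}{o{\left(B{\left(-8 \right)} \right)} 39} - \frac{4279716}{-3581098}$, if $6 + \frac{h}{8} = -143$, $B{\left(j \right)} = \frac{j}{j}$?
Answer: $\frac{674139475973}{6936586826} \approx 97.186$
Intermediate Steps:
$B{\left(j \right)} = 1$
$h = -1192$ ($h = -48 + 8 \left(-143\right) = -48 - 1144 = -1192$)
$o{\left(f \right)} = - \frac{1192}{f}$
$- \frac{4462428}{o{\left(B{\left(-8 \right)} \right)} 39} - \frac{4279716}{-3581098} = - \frac{4462428}{- \frac{1192}{1} \cdot 39} - \frac{4279716}{-3581098} = - \frac{4462428}{\left(-1192\right) 1 \cdot 39} - - \frac{2139858}{1790549} = - \frac{4462428}{\left(-1192\right) 39} + \frac{2139858}{1790549} = - \frac{4462428}{-46488} + \frac{2139858}{1790549} = \left(-4462428\right) \left(- \frac{1}{46488}\right) + \frac{2139858}{1790549} = \frac{371869}{3874} + \frac{2139858}{1790549} = \frac{674139475973}{6936586826}$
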